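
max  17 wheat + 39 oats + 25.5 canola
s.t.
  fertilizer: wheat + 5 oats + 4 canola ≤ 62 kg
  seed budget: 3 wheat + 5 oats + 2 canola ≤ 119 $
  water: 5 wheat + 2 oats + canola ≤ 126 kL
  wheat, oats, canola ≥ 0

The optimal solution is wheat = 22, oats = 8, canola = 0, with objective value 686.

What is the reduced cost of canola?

Binding: fertilizer and water. Non-binding: seed budget (13 unused).
Slack constraints have shadow price 0 (complementary slackness).
Dual feasibility on the basic columns requires 1·y_fertilizer + 5·y_water = 17, 5·y_fertilizer + 2·y_water = 39.
Solving: y_fertilizer = 7, y_water = 2.
Reduced cost of canola: c₃ − yᵀa₃ = 25.5 − (7·4 + 2·1) = 25.5 − 30 = -4.5.

-4.5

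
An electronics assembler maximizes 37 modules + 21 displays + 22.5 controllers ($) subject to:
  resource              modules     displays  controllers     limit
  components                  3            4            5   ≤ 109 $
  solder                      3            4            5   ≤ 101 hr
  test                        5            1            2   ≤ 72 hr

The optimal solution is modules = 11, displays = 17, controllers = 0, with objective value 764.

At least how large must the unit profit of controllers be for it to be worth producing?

At the optimum: components uses 101 of 109 (slack = 8); solder uses 101 of 101 (binding); test uses 72 of 72 (binding).
Slack constraints have shadow price 0 (complementary slackness).
The binding rows give the dual system: 3·y_solder + 5·y_test = 37 and 4·y_solder + 1·y_test = 21.
Solving: y_solder = 4, y_test = 5.
controllers enters the basis when its profit ≥ yᵀa₃ = 4·5 + 5·2 = 30.

30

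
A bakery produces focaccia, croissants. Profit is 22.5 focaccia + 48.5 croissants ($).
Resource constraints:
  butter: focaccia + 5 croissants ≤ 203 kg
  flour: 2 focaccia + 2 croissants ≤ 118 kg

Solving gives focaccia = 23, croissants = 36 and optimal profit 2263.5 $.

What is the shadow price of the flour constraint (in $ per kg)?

8

Both butter and flour are binding at x*.
The binding rows give the dual system: 1·y_butter + 2·y_flour = 22.5 and 5·y_butter + 2·y_flour = 48.5.
This yields shadow prices y_butter = 6.5, y_flour = 8.
Shadow price of flour = 8.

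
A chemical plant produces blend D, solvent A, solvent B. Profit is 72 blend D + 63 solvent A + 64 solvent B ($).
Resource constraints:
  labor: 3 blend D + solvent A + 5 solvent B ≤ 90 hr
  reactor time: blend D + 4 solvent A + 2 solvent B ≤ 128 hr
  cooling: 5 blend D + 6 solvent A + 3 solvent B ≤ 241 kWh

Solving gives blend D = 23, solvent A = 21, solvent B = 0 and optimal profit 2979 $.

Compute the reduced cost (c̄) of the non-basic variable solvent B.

-8

At the optimum: labor uses 90 of 90 (binding); reactor time uses 107 of 128 (slack = 21); cooling uses 241 of 241 (binding).
Since reactor time is not tight, its dual is 0.
Dual feasibility on the basic columns requires 3·y_labor + 5·y_cooling = 72, 1·y_labor + 6·y_cooling = 63.
This yields shadow prices y_labor = 9, y_cooling = 9.
Reduced cost of solvent B: c₃ − yᵀa₃ = 64 − (9·5 + 9·3) = 64 − 72 = -8.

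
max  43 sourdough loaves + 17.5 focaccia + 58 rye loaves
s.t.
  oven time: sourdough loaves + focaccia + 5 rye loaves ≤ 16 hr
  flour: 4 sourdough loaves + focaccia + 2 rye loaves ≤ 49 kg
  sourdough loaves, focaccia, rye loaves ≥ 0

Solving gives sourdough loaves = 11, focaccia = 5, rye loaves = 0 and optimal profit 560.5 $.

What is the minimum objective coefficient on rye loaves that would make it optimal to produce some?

62

Check each constraint at x*: oven time 16/16 (tight); flour 49/49 (tight).
Dual feasibility on the basic columns requires 1·y_oven time + 4·y_flour = 43, 1·y_oven time + 1·y_flour = 17.5.
→ y_oven time = 9 and y_flour = 8.5.
rye loaves enters the basis when its profit ≥ yᵀa₃ = 9·5 + 8.5·2 = 62.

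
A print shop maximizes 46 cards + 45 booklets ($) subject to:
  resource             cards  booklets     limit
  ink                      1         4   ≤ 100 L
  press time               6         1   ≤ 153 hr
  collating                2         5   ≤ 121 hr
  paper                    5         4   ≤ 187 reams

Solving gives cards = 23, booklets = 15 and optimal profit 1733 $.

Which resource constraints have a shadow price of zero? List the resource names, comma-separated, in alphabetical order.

ink, paper

ink: 83/100 (slack 17)
press time: 153/153 (binding)
collating: 121/121 (binding)
paper: 175/187 (slack 12)
By complementary slackness, a constraint with positive slack has shadow price 0 → ink, paper.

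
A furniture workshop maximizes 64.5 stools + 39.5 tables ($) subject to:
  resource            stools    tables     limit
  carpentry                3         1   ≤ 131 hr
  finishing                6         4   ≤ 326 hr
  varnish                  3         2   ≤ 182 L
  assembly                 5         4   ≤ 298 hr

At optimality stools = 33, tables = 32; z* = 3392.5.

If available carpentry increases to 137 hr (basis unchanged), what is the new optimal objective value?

Binding: carpentry and finishing. Non-binding: varnish (19 unused), assembly (5 unused).
Slack constraints have shadow price 0 (complementary slackness).
From A_Bᵀ y = c: 3·y_carpentry + 6·y_finishing = 64.5; 1·y_carpentry + 4·y_finishing = 39.5.
→ y_carpentry = 3.5 and y_finishing = 9.
Δz = y_carpentry·Δb = 3.5 × (6) = 21, so new z* = 3392.5 + 21 = 3413.5.

3413.5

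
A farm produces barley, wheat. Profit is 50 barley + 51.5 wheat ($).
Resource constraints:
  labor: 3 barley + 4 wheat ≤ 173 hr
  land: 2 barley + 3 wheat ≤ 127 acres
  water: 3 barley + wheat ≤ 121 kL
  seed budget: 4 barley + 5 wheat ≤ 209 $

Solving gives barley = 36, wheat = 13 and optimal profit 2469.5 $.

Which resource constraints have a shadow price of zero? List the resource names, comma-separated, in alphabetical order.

labor, land

labor: 160/173 (slack 13)
land: 111/127 (slack 16)
water: 121/121 (binding)
seed budget: 209/209 (binding)
By complementary slackness, a constraint with positive slack has shadow price 0 → labor, land.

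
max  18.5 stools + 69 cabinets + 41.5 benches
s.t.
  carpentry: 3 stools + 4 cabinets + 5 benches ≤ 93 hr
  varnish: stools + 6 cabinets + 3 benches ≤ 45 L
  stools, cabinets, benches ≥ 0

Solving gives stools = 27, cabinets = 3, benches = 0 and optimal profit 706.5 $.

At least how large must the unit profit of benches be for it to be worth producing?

43.5

Check each constraint at x*: carpentry 93/93 (tight); varnish 45/45 (tight).
Dual feasibility on the basic columns requires 3·y_carpentry + 1·y_varnish = 18.5, 4·y_carpentry + 6·y_varnish = 69.
This yields shadow prices y_carpentry = 3, y_varnish = 9.5.
benches enters the basis when its profit ≥ yᵀa₃ = 3·5 + 9.5·3 = 43.5.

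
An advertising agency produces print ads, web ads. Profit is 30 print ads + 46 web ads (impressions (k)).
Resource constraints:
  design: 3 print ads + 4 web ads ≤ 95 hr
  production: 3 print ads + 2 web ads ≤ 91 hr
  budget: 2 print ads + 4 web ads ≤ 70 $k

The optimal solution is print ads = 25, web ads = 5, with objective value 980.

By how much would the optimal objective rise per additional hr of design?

7

Binding: design and budget. Non-binding: production (6 unused).
By complementary slackness, y = 0 for the non-binding constraint.
From A_Bᵀ y = c: 3·y_design + 2·y_budget = 30; 4·y_design + 4·y_budget = 46.
→ y_design = 7 and y_budget = 4.5.
Shadow price of design = 7.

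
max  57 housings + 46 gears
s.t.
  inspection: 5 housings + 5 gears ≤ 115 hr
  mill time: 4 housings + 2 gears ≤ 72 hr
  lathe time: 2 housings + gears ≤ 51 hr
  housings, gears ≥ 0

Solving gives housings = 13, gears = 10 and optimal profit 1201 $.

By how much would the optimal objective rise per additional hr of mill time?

5.5

Binding: inspection and mill time. Non-binding: lathe time (15 unused).
Since lathe time is not tight, its dual is 0.
Dual feasibility on the basic columns requires 5·y_inspection + 4·y_mill time = 57, 5·y_inspection + 2·y_mill time = 46.
Solving: y_inspection = 7, y_mill time = 5.5.
Shadow price of mill time = 5.5.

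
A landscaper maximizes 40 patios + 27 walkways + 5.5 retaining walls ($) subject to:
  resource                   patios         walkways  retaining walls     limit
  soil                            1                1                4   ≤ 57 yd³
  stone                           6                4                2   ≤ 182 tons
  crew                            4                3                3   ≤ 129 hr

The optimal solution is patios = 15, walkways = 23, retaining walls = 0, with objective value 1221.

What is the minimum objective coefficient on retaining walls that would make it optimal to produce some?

Check each constraint at x*: soil 38/57 (slack 19); stone 182/182 (tight); crew 129/129 (tight).
By complementary slackness, y = 0 for the non-binding constraint.
The binding rows give the dual system: 6·y_stone + 4·y_crew = 40 and 4·y_stone + 3·y_crew = 27.
Solving: y_stone = 6, y_crew = 1.
retaining walls enters the basis when its profit ≥ yᵀa₃ = 6·2 + 1·3 = 15.

15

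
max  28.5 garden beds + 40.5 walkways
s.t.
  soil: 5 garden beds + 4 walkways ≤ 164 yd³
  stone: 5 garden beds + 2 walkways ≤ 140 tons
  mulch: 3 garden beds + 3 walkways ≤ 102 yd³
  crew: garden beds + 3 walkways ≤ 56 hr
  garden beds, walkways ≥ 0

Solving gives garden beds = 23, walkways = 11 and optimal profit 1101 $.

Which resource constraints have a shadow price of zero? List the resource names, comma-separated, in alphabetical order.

soil, stone

soil: 159/164 (slack 5)
stone: 137/140 (slack 3)
mulch: 102/102 (binding)
crew: 56/56 (binding)
By complementary slackness, a constraint with positive slack has shadow price 0 → soil, stone.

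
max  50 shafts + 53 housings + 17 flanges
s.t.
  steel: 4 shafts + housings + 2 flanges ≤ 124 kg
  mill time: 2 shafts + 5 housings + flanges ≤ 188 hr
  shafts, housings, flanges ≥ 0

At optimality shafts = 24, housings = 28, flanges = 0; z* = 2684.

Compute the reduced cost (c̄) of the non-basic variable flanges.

-8

Both steel and mill time are binding at x*.
From A_Bᵀ y = c: 4·y_steel + 2·y_mill time = 50; 1·y_steel + 5·y_mill time = 53.
This yields shadow prices y_steel = 8, y_mill time = 9.
Reduced cost of flanges: c₃ − yᵀa₃ = 17 − (8·2 + 9·1) = 17 − 25 = -8.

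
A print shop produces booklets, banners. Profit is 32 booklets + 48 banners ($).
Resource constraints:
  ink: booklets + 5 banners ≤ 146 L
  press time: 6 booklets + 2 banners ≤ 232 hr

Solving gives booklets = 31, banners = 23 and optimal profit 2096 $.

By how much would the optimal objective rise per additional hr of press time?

4

Check each constraint at x*: ink 146/146 (tight); press time 232/232 (tight).
Dual feasibility on the basic columns requires 1·y_ink + 6·y_press time = 32, 5·y_ink + 2·y_press time = 48.
Solving: y_ink = 8, y_press time = 4.
Shadow price of press time = 4.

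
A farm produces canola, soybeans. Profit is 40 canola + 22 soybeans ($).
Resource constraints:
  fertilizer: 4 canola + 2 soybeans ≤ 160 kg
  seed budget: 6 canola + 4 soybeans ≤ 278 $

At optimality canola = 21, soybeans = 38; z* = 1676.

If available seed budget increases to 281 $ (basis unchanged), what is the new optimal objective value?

At the optimum: fertilizer uses 160 of 160 (binding); seed budget uses 278 of 278 (binding).
Dual feasibility on the basic columns requires 4·y_fertilizer + 6·y_seed budget = 40, 2·y_fertilizer + 4·y_seed budget = 22.
This yields shadow prices y_fertilizer = 7, y_seed budget = 2.
Δz = y_seed budget·Δb = 2 × (3) = 6, so new z* = 1676 + 6 = 1682.

1682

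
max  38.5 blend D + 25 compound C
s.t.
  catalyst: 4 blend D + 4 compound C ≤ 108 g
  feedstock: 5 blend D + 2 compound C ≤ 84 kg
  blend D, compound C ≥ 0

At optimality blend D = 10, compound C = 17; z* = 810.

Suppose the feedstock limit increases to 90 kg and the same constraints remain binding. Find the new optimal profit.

837

Check each constraint at x*: catalyst 108/108 (tight); feedstock 84/84 (tight).
Dual feasibility on the basic columns requires 4·y_catalyst + 5·y_feedstock = 38.5, 4·y_catalyst + 2·y_feedstock = 25.
Solving: y_catalyst = 4, y_feedstock = 4.5.
Δz = y_feedstock·Δb = 4.5 × (6) = 27, so new z* = 810 + 27 = 837.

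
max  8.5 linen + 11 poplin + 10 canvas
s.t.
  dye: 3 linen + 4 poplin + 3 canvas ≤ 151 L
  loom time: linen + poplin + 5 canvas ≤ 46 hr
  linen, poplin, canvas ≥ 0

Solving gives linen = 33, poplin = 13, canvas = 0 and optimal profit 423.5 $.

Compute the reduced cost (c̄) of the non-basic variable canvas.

At the optimum: dye uses 151 of 151 (binding); loom time uses 46 of 46 (binding).
The binding rows give the dual system: 3·y_dye + 1·y_loom time = 8.5 and 4·y_dye + 1·y_loom time = 11.
Solving: y_dye = 2.5, y_loom time = 1.
Reduced cost of canvas: c₃ − yᵀa₃ = 10 − (2.5·3 + 1·5) = 10 − 12.5 = -2.5.

-2.5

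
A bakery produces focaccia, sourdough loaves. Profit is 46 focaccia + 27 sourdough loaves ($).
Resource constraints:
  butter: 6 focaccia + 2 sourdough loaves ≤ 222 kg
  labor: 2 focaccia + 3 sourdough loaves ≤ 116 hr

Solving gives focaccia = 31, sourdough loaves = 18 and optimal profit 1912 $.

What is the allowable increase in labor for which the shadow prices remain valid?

217

Binding constraints: butter, labor. The basis is B = [[6,2],[2,3]] with det 14.
Per unit increase in labor, x* moves by d = (-0.1429, 0.4286).
The basis stays optimal until focaccia reaches 0; allowable increase = 217 hr.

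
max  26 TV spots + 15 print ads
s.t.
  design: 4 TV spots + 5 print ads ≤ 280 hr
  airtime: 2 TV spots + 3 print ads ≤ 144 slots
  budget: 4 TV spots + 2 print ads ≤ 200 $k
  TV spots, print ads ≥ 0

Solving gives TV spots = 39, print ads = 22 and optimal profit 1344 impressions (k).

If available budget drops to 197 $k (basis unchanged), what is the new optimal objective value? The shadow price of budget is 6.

1326

Δb = -3, so new z* = 1344 + (6)·(-3) = 1344 − 18 = 1326.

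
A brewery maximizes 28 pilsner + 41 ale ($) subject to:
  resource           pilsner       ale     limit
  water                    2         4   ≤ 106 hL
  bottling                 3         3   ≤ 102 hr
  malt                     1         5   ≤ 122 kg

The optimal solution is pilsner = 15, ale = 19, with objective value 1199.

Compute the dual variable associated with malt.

Check each constraint at x*: water 106/106 (tight); bottling 102/102 (tight); malt 110/122 (slack 12).
By complementary slackness, y = 0 for the non-binding constraint.
From A_Bᵀ y = c: 2·y_water + 3·y_bottling = 28; 4·y_water + 3·y_bottling = 41.
Solving: y_water = 6.5, y_bottling = 5.
Shadow price of malt = 0.

0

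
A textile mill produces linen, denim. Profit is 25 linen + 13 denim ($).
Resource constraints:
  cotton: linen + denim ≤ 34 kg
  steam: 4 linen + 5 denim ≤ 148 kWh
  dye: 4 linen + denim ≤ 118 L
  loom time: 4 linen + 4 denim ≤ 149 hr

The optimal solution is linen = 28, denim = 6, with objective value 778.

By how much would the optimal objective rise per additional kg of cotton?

Check each constraint at x*: cotton 34/34 (tight); steam 142/148 (slack 6); dye 118/118 (tight); loom time 136/149 (slack 13).
Slack constraints have shadow price 0 (complementary slackness).
From A_Bᵀ y = c: 1·y_cotton + 4·y_dye = 25; 1·y_cotton + 1·y_dye = 13.
→ y_cotton = 9 and y_dye = 4.
Shadow price of cotton = 9.

9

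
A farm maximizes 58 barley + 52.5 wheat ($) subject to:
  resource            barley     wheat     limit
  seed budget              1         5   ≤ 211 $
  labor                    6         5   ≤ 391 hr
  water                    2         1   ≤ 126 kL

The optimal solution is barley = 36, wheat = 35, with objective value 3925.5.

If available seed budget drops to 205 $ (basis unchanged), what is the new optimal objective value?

Binding: seed budget and labor. Non-binding: water (19 unused).
Since water is not tight, its dual is 0.
The binding rows give the dual system: 1·y_seed budget + 6·y_labor = 58 and 5·y_seed budget + 5·y_labor = 52.5.
This yields shadow prices y_seed budget = 1, y_labor = 9.5.
Δz = y_seed budget·Δb = 1 × (-6) = -6, so new z* = 3925.5 − 6 = 3919.5.

3919.5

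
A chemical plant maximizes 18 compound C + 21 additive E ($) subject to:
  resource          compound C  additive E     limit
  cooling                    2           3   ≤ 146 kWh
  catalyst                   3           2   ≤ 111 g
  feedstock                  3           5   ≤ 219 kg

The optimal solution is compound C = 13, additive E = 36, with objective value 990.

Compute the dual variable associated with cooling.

0

At the optimum: cooling uses 134 of 146 (slack = 12); catalyst uses 111 of 111 (binding); feedstock uses 219 of 219 (binding).
By complementary slackness, y = 0 for the non-binding constraint.
Dual feasibility on the basic columns requires 3·y_catalyst + 3·y_feedstock = 18, 2·y_catalyst + 5·y_feedstock = 21.
This yields shadow prices y_catalyst = 3, y_feedstock = 3.
Shadow price of cooling = 0.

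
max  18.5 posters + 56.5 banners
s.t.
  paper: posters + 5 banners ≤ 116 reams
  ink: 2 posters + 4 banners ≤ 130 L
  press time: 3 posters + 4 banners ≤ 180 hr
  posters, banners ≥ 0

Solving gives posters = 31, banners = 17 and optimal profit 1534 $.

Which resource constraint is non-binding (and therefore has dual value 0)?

press time

paper: 116/116 (binding)
ink: 130/130 (binding)
press time: 161/180 (slack 19)
By complementary slackness, a constraint with positive slack has shadow price 0 → press time.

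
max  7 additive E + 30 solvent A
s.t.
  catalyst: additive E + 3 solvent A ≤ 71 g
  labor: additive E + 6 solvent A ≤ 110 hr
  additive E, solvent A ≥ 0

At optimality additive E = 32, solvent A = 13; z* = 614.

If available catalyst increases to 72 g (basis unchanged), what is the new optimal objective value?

618

Check each constraint at x*: catalyst 71/71 (tight); labor 110/110 (tight).
From A_Bᵀ y = c: 1·y_catalyst + 1·y_labor = 7; 3·y_catalyst + 6·y_labor = 30.
Solving: y_catalyst = 4, y_labor = 3.
Δz = y_catalyst·Δb = 4 × (1) = 4, so new z* = 614 + 4 = 618.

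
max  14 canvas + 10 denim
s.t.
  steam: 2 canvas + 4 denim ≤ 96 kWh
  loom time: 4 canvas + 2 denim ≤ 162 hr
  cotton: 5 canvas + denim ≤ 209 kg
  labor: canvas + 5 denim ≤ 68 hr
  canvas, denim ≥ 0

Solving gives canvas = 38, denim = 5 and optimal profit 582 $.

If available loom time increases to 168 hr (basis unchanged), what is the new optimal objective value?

Binding: steam and loom time. Non-binding: cotton (14 unused), labor (5 unused).
Slack constraints have shadow price 0 (complementary slackness).
Dual feasibility on the basic columns requires 2·y_steam + 4·y_loom time = 14, 4·y_steam + 2·y_loom time = 10.
This yields shadow prices y_steam = 1, y_loom time = 3.
Δz = y_loom time·Δb = 3 × (6) = 18, so new z* = 582 + 18 = 600.

600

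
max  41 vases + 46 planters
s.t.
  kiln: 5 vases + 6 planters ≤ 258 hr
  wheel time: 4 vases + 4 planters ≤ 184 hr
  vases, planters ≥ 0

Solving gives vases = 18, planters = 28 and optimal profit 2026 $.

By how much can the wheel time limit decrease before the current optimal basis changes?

12

Binding constraints: kiln, wheel time. The basis is B = [[5,6],[4,4]] with det -4.
Per unit decrease in wheel time, x* moves by d = (-1.5, 1.25).
The basis stays optimal until vases reaches 0; allowable decrease = 12 hr.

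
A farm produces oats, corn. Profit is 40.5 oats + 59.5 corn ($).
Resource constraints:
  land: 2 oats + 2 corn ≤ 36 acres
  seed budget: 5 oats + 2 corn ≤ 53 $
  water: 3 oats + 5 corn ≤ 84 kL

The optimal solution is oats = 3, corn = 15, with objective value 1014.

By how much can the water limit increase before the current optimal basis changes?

6

Binding constraints: land, water. The basis is B = [[2,2],[3,5]] with det 4.
Per unit increase in water, x* moves by d = (-0.5, 0.5).
The basis stays optimal until oats reaches 0; allowable increase = 6 kL.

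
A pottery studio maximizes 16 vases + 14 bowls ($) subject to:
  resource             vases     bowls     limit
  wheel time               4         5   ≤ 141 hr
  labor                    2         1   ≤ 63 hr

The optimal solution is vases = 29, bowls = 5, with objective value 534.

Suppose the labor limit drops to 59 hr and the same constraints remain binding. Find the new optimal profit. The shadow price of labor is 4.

Δb = -4, so new z* = 534 + (4)·(-4) = 534 − 16 = 518.

518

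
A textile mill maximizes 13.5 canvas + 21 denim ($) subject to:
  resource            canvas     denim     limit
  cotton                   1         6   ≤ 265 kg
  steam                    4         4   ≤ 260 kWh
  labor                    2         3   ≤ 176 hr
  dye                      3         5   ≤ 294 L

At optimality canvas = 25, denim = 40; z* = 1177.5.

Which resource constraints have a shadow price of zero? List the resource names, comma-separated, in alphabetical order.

dye, labor

cotton: 265/265 (binding)
steam: 260/260 (binding)
labor: 170/176 (slack 6)
dye: 275/294 (slack 19)
By complementary slackness, a constraint with positive slack has shadow price 0 → dye, labor.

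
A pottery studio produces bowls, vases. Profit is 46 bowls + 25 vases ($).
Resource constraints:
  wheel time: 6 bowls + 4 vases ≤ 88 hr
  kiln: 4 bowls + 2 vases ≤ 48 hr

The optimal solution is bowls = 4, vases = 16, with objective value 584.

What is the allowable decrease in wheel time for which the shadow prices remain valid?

Binding constraints: wheel time, kiln. The basis is B = [[6,4],[4,2]] with det -4.
Per unit decrease in wheel time, x* moves by d = (0.5, -1).
The basis stays optimal until vases reaches 0; allowable decrease = 16 hr.

16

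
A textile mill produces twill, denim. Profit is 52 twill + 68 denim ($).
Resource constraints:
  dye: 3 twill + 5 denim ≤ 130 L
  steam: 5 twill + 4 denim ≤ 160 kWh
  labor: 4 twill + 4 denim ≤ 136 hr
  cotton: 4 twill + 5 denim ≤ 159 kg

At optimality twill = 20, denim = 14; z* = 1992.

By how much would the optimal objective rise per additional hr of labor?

7

Check each constraint at x*: dye 130/130 (tight); steam 156/160 (slack 4); labor 136/136 (tight); cotton 150/159 (slack 9).
By complementary slackness, y = 0 for the non-binding constraints.
The binding rows give the dual system: 3·y_dye + 4·y_labor = 52 and 5·y_dye + 4·y_labor = 68.
This yields shadow prices y_dye = 8, y_labor = 7.
Shadow price of labor = 7.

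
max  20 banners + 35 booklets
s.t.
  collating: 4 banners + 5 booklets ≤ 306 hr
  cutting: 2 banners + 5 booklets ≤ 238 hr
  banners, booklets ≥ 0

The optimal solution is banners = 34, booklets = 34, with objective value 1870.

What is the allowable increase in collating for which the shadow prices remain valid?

170

Binding constraints: collating, cutting. The basis is B = [[4,5],[2,5]] with det 10.
Per unit increase in collating, x* moves by d = (0.5, -0.2).
The basis stays optimal until booklets reaches 0; allowable increase = 170 hr.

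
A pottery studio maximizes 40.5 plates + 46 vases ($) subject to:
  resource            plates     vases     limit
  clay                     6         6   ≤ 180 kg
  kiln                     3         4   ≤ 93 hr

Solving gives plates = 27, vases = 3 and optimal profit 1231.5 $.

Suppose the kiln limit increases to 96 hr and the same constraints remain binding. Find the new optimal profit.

1248

At the optimum: clay uses 180 of 180 (binding); kiln uses 93 of 93 (binding).
From A_Bᵀ y = c: 6·y_clay + 3·y_kiln = 40.5; 6·y_clay + 4·y_kiln = 46.
→ y_clay = 4 and y_kiln = 5.5.
Δz = y_kiln·Δb = 5.5 × (3) = 16.5, so new z* = 1231.5 + 16.5 = 1248.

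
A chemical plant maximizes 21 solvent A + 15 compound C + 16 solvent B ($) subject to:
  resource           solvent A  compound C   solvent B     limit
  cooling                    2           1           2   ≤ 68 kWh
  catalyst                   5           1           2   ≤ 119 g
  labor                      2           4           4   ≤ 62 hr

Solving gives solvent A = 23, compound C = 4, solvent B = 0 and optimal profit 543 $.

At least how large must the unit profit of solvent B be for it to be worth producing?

At the optimum: cooling uses 50 of 68 (slack = 18); catalyst uses 119 of 119 (binding); labor uses 62 of 62 (binding).
Since cooling is not tight, its dual is 0.
Dual feasibility on the basic columns requires 5·y_catalyst + 2·y_labor = 21, 1·y_catalyst + 4·y_labor = 15.
This yields shadow prices y_catalyst = 3, y_labor = 3.
solvent B enters the basis when its profit ≥ yᵀa₃ = 3·2 + 3·4 = 18.

18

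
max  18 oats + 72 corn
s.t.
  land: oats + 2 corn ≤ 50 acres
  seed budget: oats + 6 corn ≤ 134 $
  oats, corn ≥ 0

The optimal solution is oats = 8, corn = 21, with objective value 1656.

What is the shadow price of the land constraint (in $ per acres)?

9

Both land and seed budget are binding at x*.
The binding rows give the dual system: 1·y_land + 1·y_seed budget = 18 and 2·y_land + 6·y_seed budget = 72.
This yields shadow prices y_land = 9, y_seed budget = 9.
Shadow price of land = 9.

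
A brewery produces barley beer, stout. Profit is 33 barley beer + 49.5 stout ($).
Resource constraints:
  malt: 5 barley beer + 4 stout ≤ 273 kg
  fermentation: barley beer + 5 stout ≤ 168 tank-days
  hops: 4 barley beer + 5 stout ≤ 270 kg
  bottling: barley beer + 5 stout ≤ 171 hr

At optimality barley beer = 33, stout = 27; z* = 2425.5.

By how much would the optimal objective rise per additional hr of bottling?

Binding: malt and fermentation. Non-binding: hops (3 unused), bottling (3 unused).
By complementary slackness, y = 0 for the non-binding constraints.
The binding rows give the dual system: 5·y_malt + 1·y_fermentation = 33 and 4·y_malt + 5·y_fermentation = 49.5.
→ y_malt = 5.5 and y_fermentation = 5.5.
Shadow price of bottling = 0.

0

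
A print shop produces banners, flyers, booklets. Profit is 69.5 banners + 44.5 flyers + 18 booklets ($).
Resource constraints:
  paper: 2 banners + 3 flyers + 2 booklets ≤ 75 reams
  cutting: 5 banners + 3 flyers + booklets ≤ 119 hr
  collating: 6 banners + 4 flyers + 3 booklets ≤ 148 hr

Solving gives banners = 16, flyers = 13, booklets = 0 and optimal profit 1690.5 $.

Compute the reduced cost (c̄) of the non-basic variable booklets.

At the optimum: paper uses 71 of 75 (slack = 4); cutting uses 119 of 119 (binding); collating uses 148 of 148 (binding).
Slack constraints have shadow price 0 (complementary slackness).
The binding rows give the dual system: 5·y_cutting + 6·y_collating = 69.5 and 3·y_cutting + 4·y_collating = 44.5.
This yields shadow prices y_cutting = 5.5, y_collating = 7.
Reduced cost of booklets: c₃ − yᵀa₃ = 18 − (5.5·1 + 7·3) = 18 − 26.5 = -8.5.

-8.5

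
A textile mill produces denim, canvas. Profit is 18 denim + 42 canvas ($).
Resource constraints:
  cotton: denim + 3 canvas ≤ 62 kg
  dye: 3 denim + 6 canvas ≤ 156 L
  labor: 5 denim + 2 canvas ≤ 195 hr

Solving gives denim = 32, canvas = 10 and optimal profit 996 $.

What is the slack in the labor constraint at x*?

15

labor used = 5·32 + 2·10 = 180; slack = 195 − 180 = 15.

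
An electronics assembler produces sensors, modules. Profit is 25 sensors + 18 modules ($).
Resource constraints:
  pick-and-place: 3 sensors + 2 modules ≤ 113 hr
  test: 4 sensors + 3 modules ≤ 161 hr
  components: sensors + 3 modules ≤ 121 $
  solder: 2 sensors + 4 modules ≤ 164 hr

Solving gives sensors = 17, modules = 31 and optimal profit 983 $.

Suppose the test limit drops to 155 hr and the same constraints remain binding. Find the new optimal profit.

Check each constraint at x*: pick-and-place 113/113 (tight); test 161/161 (tight); components 110/121 (slack 11); solder 158/164 (slack 6).
By complementary slackness, y = 0 for the non-binding constraints.
Dual feasibility on the basic columns requires 3·y_pick-and-place + 4·y_test = 25, 2·y_pick-and-place + 3·y_test = 18.
Solving: y_pick-and-place = 3, y_test = 4.
Δz = y_test·Δb = 4 × (-6) = -24, so new z* = 983 − 24 = 959.

959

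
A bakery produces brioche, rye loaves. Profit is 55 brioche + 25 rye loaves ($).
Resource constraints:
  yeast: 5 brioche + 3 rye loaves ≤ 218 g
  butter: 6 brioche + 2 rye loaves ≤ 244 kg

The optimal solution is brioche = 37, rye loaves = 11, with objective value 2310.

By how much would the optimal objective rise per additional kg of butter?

Check each constraint at x*: yeast 218/218 (tight); butter 244/244 (tight).
The binding rows give the dual system: 5·y_yeast + 6·y_butter = 55 and 3·y_yeast + 2·y_butter = 25.
→ y_yeast = 5 and y_butter = 5.
Shadow price of butter = 5.

5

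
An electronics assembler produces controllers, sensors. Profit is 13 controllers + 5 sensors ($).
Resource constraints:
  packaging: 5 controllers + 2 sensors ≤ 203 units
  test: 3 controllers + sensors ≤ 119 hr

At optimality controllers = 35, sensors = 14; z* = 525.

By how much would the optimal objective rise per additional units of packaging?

Check each constraint at x*: packaging 203/203 (tight); test 119/119 (tight).
Dual feasibility on the basic columns requires 5·y_packaging + 3·y_test = 13, 2·y_packaging + 1·y_test = 5.
Solving: y_packaging = 2, y_test = 1.
Shadow price of packaging = 2.

2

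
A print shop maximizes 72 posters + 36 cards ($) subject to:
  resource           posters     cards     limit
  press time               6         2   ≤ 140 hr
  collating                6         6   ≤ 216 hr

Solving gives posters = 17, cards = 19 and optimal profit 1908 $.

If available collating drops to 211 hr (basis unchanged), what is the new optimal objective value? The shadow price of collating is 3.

Δb = -5, so new z* = 1908 + (3)·(-5) = 1908 − 15 = 1893.

1893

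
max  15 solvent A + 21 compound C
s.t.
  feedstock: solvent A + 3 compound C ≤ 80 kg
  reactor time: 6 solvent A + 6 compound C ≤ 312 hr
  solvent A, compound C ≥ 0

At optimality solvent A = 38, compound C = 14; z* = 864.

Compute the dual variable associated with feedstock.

3

Check each constraint at x*: feedstock 80/80 (tight); reactor time 312/312 (tight).
From A_Bᵀ y = c: 1·y_feedstock + 6·y_reactor time = 15; 3·y_feedstock + 6·y_reactor time = 21.
This yields shadow prices y_feedstock = 3, y_reactor time = 2.
Shadow price of feedstock = 3.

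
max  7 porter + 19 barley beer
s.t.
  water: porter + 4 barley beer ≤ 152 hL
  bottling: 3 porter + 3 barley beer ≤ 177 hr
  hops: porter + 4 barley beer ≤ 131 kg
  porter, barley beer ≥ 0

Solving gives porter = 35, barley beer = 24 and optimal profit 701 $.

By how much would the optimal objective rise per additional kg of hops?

At the optimum: water uses 131 of 152 (slack = 21); bottling uses 177 of 177 (binding); hops uses 131 of 131 (binding).
Slack constraints have shadow price 0 (complementary slackness).
Dual feasibility on the basic columns requires 3·y_bottling + 1·y_hops = 7, 3·y_bottling + 4·y_hops = 19.
→ y_bottling = 1 and y_hops = 4.
Shadow price of hops = 4.

4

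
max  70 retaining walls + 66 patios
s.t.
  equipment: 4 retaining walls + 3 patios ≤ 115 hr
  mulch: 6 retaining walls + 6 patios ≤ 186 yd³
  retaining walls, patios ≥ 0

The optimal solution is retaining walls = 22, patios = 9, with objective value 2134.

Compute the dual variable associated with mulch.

9

At the optimum: equipment uses 115 of 115 (binding); mulch uses 186 of 186 (binding).
Dual feasibility on the basic columns requires 4·y_equipment + 6·y_mulch = 70, 3·y_equipment + 6·y_mulch = 66.
→ y_equipment = 4 and y_mulch = 9.
Shadow price of mulch = 9.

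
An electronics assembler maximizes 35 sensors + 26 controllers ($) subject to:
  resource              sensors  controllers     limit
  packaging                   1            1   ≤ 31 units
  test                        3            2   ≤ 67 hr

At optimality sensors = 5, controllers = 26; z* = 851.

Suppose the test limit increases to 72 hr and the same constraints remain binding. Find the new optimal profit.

896

At the optimum: packaging uses 31 of 31 (binding); test uses 67 of 67 (binding).
The binding rows give the dual system: 1·y_packaging + 3·y_test = 35 and 1·y_packaging + 2·y_test = 26.
→ y_packaging = 8 and y_test = 9.
Δz = y_test·Δb = 9 × (5) = 45, so new z* = 851 + 45 = 896.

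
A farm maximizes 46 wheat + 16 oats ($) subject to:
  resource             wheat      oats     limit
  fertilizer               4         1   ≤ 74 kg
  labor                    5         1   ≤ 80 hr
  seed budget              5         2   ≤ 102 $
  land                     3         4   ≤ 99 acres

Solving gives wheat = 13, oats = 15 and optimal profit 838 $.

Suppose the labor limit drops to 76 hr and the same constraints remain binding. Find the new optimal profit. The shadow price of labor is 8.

Δb = -4, so new z* = 838 + (8)·(-4) = 838 − 32 = 806.

806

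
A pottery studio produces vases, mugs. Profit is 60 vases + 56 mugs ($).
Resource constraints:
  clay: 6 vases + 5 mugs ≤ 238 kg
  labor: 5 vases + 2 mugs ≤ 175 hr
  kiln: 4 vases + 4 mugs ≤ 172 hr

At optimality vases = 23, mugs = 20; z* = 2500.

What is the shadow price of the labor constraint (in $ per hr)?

0

Binding: clay and kiln. Non-binding: labor (20 unused).
Slack constraints have shadow price 0 (complementary slackness).
The binding rows give the dual system: 6·y_clay + 4·y_kiln = 60 and 5·y_clay + 4·y_kiln = 56.
This yields shadow prices y_clay = 4, y_kiln = 9.
Shadow price of labor = 0.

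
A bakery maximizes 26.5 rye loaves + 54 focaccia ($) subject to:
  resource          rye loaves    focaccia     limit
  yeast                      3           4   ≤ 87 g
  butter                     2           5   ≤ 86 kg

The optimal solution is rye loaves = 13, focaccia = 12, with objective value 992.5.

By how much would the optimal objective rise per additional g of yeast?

At the optimum: yeast uses 87 of 87 (binding); butter uses 86 of 86 (binding).
From A_Bᵀ y = c: 3·y_yeast + 2·y_butter = 26.5; 4·y_yeast + 5·y_butter = 54.
→ y_yeast = 3.5 and y_butter = 8.
Shadow price of yeast = 3.5.

3.5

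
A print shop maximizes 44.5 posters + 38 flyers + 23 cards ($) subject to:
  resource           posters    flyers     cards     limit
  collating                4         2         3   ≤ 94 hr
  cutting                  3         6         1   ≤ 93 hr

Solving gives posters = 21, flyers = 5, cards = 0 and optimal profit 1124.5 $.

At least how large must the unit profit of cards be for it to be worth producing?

At the optimum: collating uses 94 of 94 (binding); cutting uses 93 of 93 (binding).
Dual feasibility on the basic columns requires 4·y_collating + 3·y_cutting = 44.5, 2·y_collating + 6·y_cutting = 38.
Solving: y_collating = 8.5, y_cutting = 3.5.
cards enters the basis when its profit ≥ yᵀa₃ = 8.5·3 + 3.5·1 = 29.

29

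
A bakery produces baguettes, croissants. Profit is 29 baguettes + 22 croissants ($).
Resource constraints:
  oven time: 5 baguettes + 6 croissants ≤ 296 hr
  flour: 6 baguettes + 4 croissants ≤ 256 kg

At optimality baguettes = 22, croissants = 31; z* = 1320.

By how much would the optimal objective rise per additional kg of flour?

4

At the optimum: oven time uses 296 of 296 (binding); flour uses 256 of 256 (binding).
Dual feasibility on the basic columns requires 5·y_oven time + 6·y_flour = 29, 6·y_oven time + 4·y_flour = 22.
→ y_oven time = 1 and y_flour = 4.
Shadow price of flour = 4.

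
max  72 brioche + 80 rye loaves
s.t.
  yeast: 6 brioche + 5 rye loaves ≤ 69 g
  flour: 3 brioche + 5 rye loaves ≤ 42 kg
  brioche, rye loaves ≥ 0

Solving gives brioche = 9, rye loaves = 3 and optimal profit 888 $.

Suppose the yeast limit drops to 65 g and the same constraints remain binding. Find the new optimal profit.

856

At the optimum: yeast uses 69 of 69 (binding); flour uses 42 of 42 (binding).
The binding rows give the dual system: 6·y_yeast + 3·y_flour = 72 and 5·y_yeast + 5·y_flour = 80.
This yields shadow prices y_yeast = 8, y_flour = 8.
Δz = y_yeast·Δb = 8 × (-4) = -32, so new z* = 888 − 32 = 856.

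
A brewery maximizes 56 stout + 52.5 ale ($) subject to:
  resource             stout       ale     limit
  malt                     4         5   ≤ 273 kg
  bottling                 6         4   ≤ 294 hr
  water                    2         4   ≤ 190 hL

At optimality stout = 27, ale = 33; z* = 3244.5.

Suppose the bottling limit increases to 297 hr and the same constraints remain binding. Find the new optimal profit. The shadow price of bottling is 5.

3259.5

Δb = 3, so new z* = 3244.5 + (5)·(3) = 3244.5 + 15 = 3259.5.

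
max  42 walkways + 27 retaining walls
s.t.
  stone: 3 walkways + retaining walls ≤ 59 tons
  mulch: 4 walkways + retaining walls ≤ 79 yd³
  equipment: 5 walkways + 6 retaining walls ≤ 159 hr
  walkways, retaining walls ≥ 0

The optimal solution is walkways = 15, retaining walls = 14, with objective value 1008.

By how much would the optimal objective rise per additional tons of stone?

9

Binding: stone and equipment. Non-binding: mulch (5 unused).
Slack constraints have shadow price 0 (complementary slackness).
From A_Bᵀ y = c: 3·y_stone + 5·y_equipment = 42; 1·y_stone + 6·y_equipment = 27.
Solving: y_stone = 9, y_equipment = 3.
Shadow price of stone = 9.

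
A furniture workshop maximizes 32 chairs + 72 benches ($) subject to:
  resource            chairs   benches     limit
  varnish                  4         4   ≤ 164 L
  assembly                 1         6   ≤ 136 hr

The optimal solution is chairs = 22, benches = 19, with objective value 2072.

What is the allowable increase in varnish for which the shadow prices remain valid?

380

Binding constraints: varnish, assembly. The basis is B = [[4,4],[1,6]] with det 20.
Per unit increase in varnish, x* moves by d = (0.3, -0.05).
The basis stays optimal until benches reaches 0; allowable increase = 380 L.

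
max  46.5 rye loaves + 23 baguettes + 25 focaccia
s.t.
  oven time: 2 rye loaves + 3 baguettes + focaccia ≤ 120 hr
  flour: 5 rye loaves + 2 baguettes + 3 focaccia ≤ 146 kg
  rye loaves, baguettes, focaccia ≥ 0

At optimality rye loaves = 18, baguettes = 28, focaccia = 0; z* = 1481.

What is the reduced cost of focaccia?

-2.5

Check each constraint at x*: oven time 120/120 (tight); flour 146/146 (tight).
Dual feasibility on the basic columns requires 2·y_oven time + 5·y_flour = 46.5, 3·y_oven time + 2·y_flour = 23.
Solving: y_oven time = 2, y_flour = 8.5.
Reduced cost of focaccia: c₃ − yᵀa₃ = 25 − (2·1 + 8.5·3) = 25 − 27.5 = -2.5.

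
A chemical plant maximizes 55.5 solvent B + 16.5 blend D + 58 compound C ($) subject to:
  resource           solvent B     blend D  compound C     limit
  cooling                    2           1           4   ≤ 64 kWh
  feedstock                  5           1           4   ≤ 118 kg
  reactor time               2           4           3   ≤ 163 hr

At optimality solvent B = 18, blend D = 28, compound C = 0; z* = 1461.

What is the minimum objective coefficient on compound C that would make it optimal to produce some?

66

Binding: cooling and feedstock. Non-binding: reactor time (15 unused).
Since reactor time is not tight, its dual is 0.
Dual feasibility on the basic columns requires 2·y_cooling + 5·y_feedstock = 55.5, 1·y_cooling + 1·y_feedstock = 16.5.
Solving: y_cooling = 9, y_feedstock = 7.5.
compound C enters the basis when its profit ≥ yᵀa₃ = 9·4 + 7.5·4 = 66.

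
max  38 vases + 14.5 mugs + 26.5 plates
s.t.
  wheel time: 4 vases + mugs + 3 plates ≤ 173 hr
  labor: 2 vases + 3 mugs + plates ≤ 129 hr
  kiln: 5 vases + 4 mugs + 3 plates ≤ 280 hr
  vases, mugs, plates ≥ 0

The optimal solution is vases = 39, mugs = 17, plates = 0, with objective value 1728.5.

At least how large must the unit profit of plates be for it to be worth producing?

27.5

At the optimum: wheel time uses 173 of 173 (binding); labor uses 129 of 129 (binding); kiln uses 263 of 280 (slack = 17).
By complementary slackness, y = 0 for the non-binding constraint.
From A_Bᵀ y = c: 4·y_wheel time + 2·y_labor = 38; 1·y_wheel time + 3·y_labor = 14.5.
Solving: y_wheel time = 8.5, y_labor = 2.
plates enters the basis when its profit ≥ yᵀa₃ = 8.5·3 + 2·1 = 27.5.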